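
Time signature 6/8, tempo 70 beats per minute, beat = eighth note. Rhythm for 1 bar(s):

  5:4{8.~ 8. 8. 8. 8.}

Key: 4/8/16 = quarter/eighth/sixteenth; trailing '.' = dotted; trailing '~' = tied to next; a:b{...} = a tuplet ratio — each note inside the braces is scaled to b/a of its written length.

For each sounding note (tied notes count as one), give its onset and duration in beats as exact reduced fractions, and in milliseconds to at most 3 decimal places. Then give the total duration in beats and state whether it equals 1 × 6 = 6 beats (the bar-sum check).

1) 0.0ms=0b +2057.143ms=12/5b
2) 2057.143ms=12/5b +1028.571ms=6/5b
3) 3085.714ms=18/5b +1028.571ms=6/5b
4) 4114.286ms=24/5b +1028.571ms=6/5b
Σ=6b of 6 (70bpm 6/8) — PASS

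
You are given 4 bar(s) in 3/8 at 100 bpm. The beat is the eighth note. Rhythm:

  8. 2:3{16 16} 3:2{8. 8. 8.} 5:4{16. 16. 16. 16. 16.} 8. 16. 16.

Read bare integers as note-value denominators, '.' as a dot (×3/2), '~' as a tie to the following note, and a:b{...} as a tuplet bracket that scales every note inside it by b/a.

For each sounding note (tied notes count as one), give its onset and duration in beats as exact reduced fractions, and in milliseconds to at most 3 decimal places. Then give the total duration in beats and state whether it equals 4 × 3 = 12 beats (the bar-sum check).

1) 0.0ms=0b +900.0ms=3/2b
2) 900.0ms=3/2b +450.0ms=3/4b
3) 1350.0ms=9/4b +450.0ms=3/4b
4) 1800.0ms=3b +600.0ms=1b
5) 2400.0ms=4b +600.0ms=1b
6) 3000.0ms=5b +600.0ms=1b
7) 3600.0ms=6b +360.0ms=3/5b
8) 3960.0ms=33/5b +360.0ms=3/5b
9) 4320.0ms=36/5b +360.0ms=3/5b
10) 4680.0ms=39/5b +360.0ms=3/5b
11) 5040.0ms=42/5b +360.0ms=3/5b
12) 5400.0ms=9b +900.0ms=3/2b
13) 6300.0ms=21/2b +450.0ms=3/4b
14) 6750.0ms=45/4b +450.0ms=3/4b
Σ=12b of 12 (100bpm 3/8) — PASS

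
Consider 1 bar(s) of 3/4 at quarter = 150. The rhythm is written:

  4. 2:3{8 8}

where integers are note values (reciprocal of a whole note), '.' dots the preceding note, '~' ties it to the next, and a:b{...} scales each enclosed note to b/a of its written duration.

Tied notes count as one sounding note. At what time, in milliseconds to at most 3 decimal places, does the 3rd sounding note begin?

note 3 onset = 9/4b = 900.0ms

1. 0.0ms @ 0 + 600.0ms (3/2)
2. 600.0ms @ 3/2 + 300.0ms (3/4)
3. 900.0ms @ 9/4 + 300.0ms (3/4)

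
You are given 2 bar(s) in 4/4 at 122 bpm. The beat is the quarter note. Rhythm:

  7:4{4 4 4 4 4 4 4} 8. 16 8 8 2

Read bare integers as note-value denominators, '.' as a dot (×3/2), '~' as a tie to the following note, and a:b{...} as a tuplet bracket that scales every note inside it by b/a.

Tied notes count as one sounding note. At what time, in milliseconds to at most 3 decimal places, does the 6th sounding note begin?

note 6 onset = 20/7b = 1405.152ms

1. 0.0ms @ 0 + 281.03ms (4/7)
2. 281.03ms @ 4/7 + 281.03ms (4/7)
3. 562.061ms @ 8/7 + 281.03ms (4/7)
4. 843.091ms @ 12/7 + 281.03ms (4/7)
5. 1124.122ms @ 16/7 + 281.03ms (4/7)
6. 1405.152ms @ 20/7 + 281.03ms (4/7)
7. 1686.183ms @ 24/7 + 281.03ms (4/7)
8. 1967.213ms @ 4 + 368.852ms (3/4)
9. 2336.066ms @ 19/4 + 122.951ms (1/4)
10. 2459.016ms @ 5 + 245.902ms (1/2)
11. 2704.918ms @ 11/2 + 245.902ms (1/2)
12. 2950.82ms @ 6 + 983.607ms (2)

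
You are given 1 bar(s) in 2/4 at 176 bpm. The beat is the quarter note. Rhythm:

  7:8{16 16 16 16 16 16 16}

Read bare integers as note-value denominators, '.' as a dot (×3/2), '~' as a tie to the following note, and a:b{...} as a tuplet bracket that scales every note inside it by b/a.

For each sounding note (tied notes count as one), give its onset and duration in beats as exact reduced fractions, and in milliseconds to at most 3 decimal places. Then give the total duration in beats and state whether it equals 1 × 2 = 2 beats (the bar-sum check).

1) 0.0ms=0b +97.403ms=2/7b
2) 97.403ms=2/7b +97.403ms=2/7b
3) 194.805ms=4/7b +97.403ms=2/7b
4) 292.208ms=6/7b +97.403ms=2/7b
5) 389.61ms=8/7b +97.403ms=2/7b
6) 487.013ms=10/7b +97.403ms=2/7b
7) 584.416ms=12/7b +97.403ms=2/7b
Σ=2b of 2 (176bpm 2/4) — PASS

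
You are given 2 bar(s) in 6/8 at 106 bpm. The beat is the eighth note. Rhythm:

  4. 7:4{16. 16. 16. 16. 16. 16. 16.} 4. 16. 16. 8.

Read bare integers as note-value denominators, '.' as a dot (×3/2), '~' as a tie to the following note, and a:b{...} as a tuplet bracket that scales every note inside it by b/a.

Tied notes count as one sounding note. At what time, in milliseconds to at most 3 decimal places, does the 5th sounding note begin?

1. 0.0ms @ 0 + 1698.113ms (3)
2. 1698.113ms @ 3 + 242.588ms (3/7)
3. 1940.701ms @ 24/7 + 242.588ms (3/7)
4. 2183.288ms @ 27/7 + 242.588ms (3/7)
5. 2425.876ms @ 30/7 + 242.588ms (3/7)
6. 2668.464ms @ 33/7 + 242.588ms (3/7)
7. 2911.051ms @ 36/7 + 242.588ms (3/7)
8. 3153.639ms @ 39/7 + 242.588ms (3/7)
9. 3396.226ms @ 6 + 1698.113ms (3)
10. 5094.34ms @ 9 + 424.528ms (3/4)
11. 5518.868ms @ 39/4 + 424.528ms (3/4)
12. 5943.396ms @ 21/2 + 849.057ms (3/2)

note 5 onset = 30/7b = 2425.876ms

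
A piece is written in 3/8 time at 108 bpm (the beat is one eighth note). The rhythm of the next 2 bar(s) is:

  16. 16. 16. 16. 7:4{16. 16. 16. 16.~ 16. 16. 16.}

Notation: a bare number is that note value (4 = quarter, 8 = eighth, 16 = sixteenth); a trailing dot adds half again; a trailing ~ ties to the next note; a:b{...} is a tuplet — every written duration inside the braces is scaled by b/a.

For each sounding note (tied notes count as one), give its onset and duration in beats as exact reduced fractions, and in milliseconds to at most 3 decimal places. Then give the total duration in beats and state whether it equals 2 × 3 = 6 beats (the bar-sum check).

1) 0.0ms=0b +416.667ms=3/4b
2) 416.667ms=3/4b +416.667ms=3/4b
3) 833.333ms=3/2b +416.667ms=3/4b
4) 1250.0ms=9/4b +416.667ms=3/4b
5) 1666.667ms=3b +238.095ms=3/7b
6) 1904.762ms=24/7b +238.095ms=3/7b
7) 2142.857ms=27/7b +238.095ms=3/7b
8) 2380.952ms=30/7b +476.19ms=6/7b
9) 2857.143ms=36/7b +238.095ms=3/7b
10) 3095.238ms=39/7b +238.095ms=3/7b
Σ=6b of 6 (108bpm 3/8) — PASS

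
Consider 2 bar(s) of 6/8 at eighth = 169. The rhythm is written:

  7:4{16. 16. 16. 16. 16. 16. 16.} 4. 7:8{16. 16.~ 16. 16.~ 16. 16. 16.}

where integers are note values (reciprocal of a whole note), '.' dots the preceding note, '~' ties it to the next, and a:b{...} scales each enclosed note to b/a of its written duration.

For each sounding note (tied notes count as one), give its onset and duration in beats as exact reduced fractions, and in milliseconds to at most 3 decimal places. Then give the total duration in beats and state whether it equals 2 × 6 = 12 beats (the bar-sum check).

1) 0.0ms=0b +152.156ms=3/7b
2) 152.156ms=3/7b +152.156ms=3/7b
3) 304.311ms=6/7b +152.156ms=3/7b
4) 456.467ms=9/7b +152.156ms=3/7b
5) 608.622ms=12/7b +152.156ms=3/7b
6) 760.778ms=15/7b +152.156ms=3/7b
7) 912.933ms=18/7b +152.156ms=3/7b
8) 1065.089ms=3b +1065.089ms=3b
9) 2130.178ms=6b +304.311ms=6/7b
10) 2434.489ms=48/7b +608.622ms=12/7b
11) 3043.111ms=60/7b +608.622ms=12/7b
12) 3651.733ms=72/7b +304.311ms=6/7b
13) 3956.044ms=78/7b +304.311ms=6/7b
Σ=12b of 12 (169bpm 6/8) — PASS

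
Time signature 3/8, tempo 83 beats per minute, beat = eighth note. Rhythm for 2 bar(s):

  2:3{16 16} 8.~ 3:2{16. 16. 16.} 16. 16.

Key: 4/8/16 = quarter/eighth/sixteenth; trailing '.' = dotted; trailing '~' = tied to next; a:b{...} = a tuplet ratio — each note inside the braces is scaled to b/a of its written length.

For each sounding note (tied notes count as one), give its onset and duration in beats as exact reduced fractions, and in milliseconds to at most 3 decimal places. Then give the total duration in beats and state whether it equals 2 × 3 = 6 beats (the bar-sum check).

1) 0.0ms=0b +542.169ms=3/4b
2) 542.169ms=3/4b +542.169ms=3/4b
3) 1084.337ms=3/2b +1445.783ms=2b
4) 2530.12ms=7/2b +361.446ms=1/2b
5) 2891.566ms=4b +361.446ms=1/2b
6) 3253.012ms=9/2b +542.169ms=3/4b
7) 3795.181ms=21/4b +542.169ms=3/4b
Σ=6b of 6 (83bpm 3/8) — PASS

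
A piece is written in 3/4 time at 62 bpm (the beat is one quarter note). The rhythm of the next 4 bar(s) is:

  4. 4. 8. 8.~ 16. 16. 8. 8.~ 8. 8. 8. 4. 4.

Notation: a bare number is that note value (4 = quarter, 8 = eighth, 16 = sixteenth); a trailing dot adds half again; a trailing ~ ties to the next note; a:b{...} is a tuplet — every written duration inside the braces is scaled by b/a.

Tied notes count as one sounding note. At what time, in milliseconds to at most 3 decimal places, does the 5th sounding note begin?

note 5 onset = 39/8b = 4717.742ms

1. 0.0ms @ 0 + 1451.613ms (3/2)
2. 1451.613ms @ 3/2 + 1451.613ms (3/2)
3. 2903.226ms @ 3 + 725.806ms (3/4)
4. 3629.032ms @ 15/4 + 1088.71ms (9/8)
5. 4717.742ms @ 39/8 + 362.903ms (3/8)
6. 5080.645ms @ 21/4 + 725.806ms (3/4)
7. 5806.452ms @ 6 + 1451.613ms (3/2)
8. 7258.065ms @ 15/2 + 725.806ms (3/4)
9. 7983.871ms @ 33/4 + 725.806ms (3/4)
10. 8709.677ms @ 9 + 1451.613ms (3/2)
11. 10161.29ms @ 21/2 + 1451.613ms (3/2)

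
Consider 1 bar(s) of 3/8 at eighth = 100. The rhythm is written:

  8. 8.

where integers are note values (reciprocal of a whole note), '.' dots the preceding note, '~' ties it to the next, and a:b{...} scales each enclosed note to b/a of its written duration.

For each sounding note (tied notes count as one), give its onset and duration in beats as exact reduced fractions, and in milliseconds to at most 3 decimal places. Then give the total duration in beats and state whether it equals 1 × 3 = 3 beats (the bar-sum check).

1) 0.0ms=0b +900.0ms=3/2b
2) 900.0ms=3/2b +900.0ms=3/2b
Σ=3b of 3 (100bpm 3/8) — PASS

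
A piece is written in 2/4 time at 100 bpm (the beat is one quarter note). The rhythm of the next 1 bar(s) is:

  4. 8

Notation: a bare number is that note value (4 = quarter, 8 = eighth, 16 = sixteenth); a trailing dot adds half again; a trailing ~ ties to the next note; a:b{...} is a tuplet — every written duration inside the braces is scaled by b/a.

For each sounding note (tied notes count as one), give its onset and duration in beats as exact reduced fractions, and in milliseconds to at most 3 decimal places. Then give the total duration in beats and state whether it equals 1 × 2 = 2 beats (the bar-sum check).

1) 0.0ms=0b +900.0ms=3/2b
2) 900.0ms=3/2b +300.0ms=1/2b
Σ=2b of 2 (100bpm 2/4) — PASS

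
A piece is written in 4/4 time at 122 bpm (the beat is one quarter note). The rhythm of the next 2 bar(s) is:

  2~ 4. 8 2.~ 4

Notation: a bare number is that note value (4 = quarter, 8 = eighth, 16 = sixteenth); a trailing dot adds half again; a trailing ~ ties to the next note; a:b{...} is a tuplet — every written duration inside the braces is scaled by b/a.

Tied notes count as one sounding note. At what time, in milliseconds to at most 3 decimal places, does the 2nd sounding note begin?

note 2 onset = 7/2b = 1721.311ms

1. 0.0ms @ 0 + 1721.311ms (7/2)
2. 1721.311ms @ 7/2 + 245.902ms (1/2)
3. 1967.213ms @ 4 + 1967.213ms (4)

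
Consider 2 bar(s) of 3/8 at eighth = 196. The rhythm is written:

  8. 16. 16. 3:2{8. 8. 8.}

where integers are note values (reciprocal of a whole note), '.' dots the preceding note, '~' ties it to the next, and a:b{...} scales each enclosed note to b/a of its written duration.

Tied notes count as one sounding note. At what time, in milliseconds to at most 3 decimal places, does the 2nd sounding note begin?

1. 0.0ms @ 0 + 459.184ms (3/2)
2. 459.184ms @ 3/2 + 229.592ms (3/4)
3. 688.776ms @ 9/4 + 229.592ms (3/4)
4. 918.367ms @ 3 + 306.122ms (1)
5. 1224.49ms @ 4 + 306.122ms (1)
6. 1530.612ms @ 5 + 306.122ms (1)

note 2 onset = 3/2b = 459.184ms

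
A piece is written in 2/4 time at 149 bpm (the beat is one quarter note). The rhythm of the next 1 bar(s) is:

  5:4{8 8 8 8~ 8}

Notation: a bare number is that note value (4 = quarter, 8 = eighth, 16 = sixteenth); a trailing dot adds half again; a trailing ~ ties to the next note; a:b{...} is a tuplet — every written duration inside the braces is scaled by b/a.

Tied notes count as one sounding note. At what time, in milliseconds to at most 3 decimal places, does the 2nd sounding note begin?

note 2 onset = 2/5b = 161.074ms

1. 0.0ms @ 0 + 161.074ms (2/5)
2. 161.074ms @ 2/5 + 161.074ms (2/5)
3. 322.148ms @ 4/5 + 161.074ms (2/5)
4. 483.221ms @ 6/5 + 322.148ms (4/5)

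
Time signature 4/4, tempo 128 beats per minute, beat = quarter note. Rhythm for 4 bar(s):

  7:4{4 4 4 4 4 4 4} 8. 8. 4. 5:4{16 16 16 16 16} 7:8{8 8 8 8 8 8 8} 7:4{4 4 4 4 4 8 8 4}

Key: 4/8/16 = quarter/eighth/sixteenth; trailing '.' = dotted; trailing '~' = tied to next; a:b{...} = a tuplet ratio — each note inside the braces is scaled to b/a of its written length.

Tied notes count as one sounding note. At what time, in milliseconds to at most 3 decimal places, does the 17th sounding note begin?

note 17 onset = 60/7b = 4017.857ms

1. 0.0ms @ 0 + 267.857ms (4/7)
2. 267.857ms @ 4/7 + 267.857ms (4/7)
3. 535.714ms @ 8/7 + 267.857ms (4/7)
4. 803.571ms @ 12/7 + 267.857ms (4/7)
5. 1071.429ms @ 16/7 + 267.857ms (4/7)
6. 1339.286ms @ 20/7 + 267.857ms (4/7)
7. 1607.143ms @ 24/7 + 267.857ms (4/7)
8. 1875.0ms @ 4 + 351.562ms (3/4)
9. 2226.562ms @ 19/4 + 351.562ms (3/4)
10. 2578.125ms @ 11/2 + 703.125ms (3/2)
11. 3281.25ms @ 7 + 93.75ms (1/5)
12. 3375.0ms @ 36/5 + 93.75ms (1/5)
13. 3468.75ms @ 37/5 + 93.75ms (1/5)
14. 3562.5ms @ 38/5 + 93.75ms (1/5)
15. 3656.25ms @ 39/5 + 93.75ms (1/5)
16. 3750.0ms @ 8 + 267.857ms (4/7)
17. 4017.857ms @ 60/7 + 267.857ms (4/7)
18. 4285.714ms @ 64/7 + 267.857ms (4/7)
19. 4553.571ms @ 68/7 + 267.857ms (4/7)
20. 4821.429ms @ 72/7 + 267.857ms (4/7)
21. 5089.286ms @ 76/7 + 267.857ms (4/7)
22. 5357.143ms @ 80/7 + 267.857ms (4/7)
23. 5625.0ms @ 12 + 267.857ms (4/7)
24. 5892.857ms @ 88/7 + 267.857ms (4/7)
25. 6160.714ms @ 92/7 + 267.857ms (4/7)
26. 6428.571ms @ 96/7 + 267.857ms (4/7)
27. 6696.429ms @ 100/7 + 267.857ms (4/7)
28. 6964.286ms @ 104/7 + 133.929ms (2/7)
29. 7098.214ms @ 106/7 + 133.929ms (2/7)
30. 7232.143ms @ 108/7 + 267.857ms (4/7)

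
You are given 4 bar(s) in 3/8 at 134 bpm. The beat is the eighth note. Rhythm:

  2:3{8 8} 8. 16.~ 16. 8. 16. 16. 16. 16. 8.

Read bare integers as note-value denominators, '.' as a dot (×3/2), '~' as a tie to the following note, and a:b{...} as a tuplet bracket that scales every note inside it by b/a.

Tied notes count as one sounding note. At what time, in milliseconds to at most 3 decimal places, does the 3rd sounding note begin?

note 3 onset = 3b = 1343.284ms

1. 0.0ms @ 0 + 671.642ms (3/2)
2. 671.642ms @ 3/2 + 671.642ms (3/2)
3. 1343.284ms @ 3 + 671.642ms (3/2)
4. 2014.925ms @ 9/2 + 671.642ms (3/2)
5. 2686.567ms @ 6 + 671.642ms (3/2)
6. 3358.209ms @ 15/2 + 335.821ms (3/4)
7. 3694.03ms @ 33/4 + 335.821ms (3/4)
8. 4029.851ms @ 9 + 335.821ms (3/4)
9. 4365.672ms @ 39/4 + 335.821ms (3/4)
10. 4701.493ms @ 21/2 + 671.642ms (3/2)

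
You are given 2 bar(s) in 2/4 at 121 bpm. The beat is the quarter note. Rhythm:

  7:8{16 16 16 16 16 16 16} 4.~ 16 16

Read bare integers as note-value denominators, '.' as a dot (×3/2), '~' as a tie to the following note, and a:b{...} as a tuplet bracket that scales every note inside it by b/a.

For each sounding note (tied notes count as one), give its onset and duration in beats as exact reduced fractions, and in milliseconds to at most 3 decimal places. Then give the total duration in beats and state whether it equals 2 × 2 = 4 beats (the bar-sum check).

1) 0.0ms=0b +141.677ms=2/7b
2) 141.677ms=2/7b +141.677ms=2/7b
3) 283.353ms=4/7b +141.677ms=2/7b
4) 425.03ms=6/7b +141.677ms=2/7b
5) 566.706ms=8/7b +141.677ms=2/7b
6) 708.383ms=10/7b +141.677ms=2/7b
7) 850.059ms=12/7b +141.677ms=2/7b
8) 991.736ms=2b +867.769ms=7/4b
9) 1859.504ms=15/4b +123.967ms=1/4b
Σ=4b of 4 (121bpm 2/4) — PASS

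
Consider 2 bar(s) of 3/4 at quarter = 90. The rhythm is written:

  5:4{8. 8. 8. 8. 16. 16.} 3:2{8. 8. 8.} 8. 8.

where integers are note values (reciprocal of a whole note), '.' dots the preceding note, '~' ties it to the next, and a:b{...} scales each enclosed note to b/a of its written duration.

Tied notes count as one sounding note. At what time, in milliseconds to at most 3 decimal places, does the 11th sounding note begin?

1. 0.0ms @ 0 + 400.0ms (3/5)
2. 400.0ms @ 3/5 + 400.0ms (3/5)
3. 800.0ms @ 6/5 + 400.0ms (3/5)
4. 1200.0ms @ 9/5 + 400.0ms (3/5)
5. 1600.0ms @ 12/5 + 200.0ms (3/10)
6. 1800.0ms @ 27/10 + 200.0ms (3/10)
7. 2000.0ms @ 3 + 333.333ms (1/2)
8. 2333.333ms @ 7/2 + 333.333ms (1/2)
9. 2666.667ms @ 4 + 333.333ms (1/2)
10. 3000.0ms @ 9/2 + 500.0ms (3/4)
11. 3500.0ms @ 21/4 + 500.0ms (3/4)

note 11 onset = 21/4b = 3500.0ms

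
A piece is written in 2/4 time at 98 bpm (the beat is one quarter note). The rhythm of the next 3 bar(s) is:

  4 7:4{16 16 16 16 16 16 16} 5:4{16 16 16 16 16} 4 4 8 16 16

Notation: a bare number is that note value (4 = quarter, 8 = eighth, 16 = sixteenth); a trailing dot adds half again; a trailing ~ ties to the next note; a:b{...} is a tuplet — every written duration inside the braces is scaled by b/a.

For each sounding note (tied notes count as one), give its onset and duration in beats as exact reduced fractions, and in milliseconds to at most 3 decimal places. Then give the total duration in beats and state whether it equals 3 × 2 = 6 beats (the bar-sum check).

1) 0.0ms=0b +612.245ms=1b
2) 612.245ms=1b +87.464ms=1/7b
3) 699.708ms=8/7b +87.464ms=1/7b
4) 787.172ms=9/7b +87.464ms=1/7b
5) 874.636ms=10/7b +87.464ms=1/7b
6) 962.099ms=11/7b +87.464ms=1/7b
7) 1049.563ms=12/7b +87.464ms=1/7b
8) 1137.026ms=13/7b +87.464ms=1/7b
9) 1224.49ms=2b +122.449ms=1/5b
10) 1346.939ms=11/5b +122.449ms=1/5b
11) 1469.388ms=12/5b +122.449ms=1/5b
12) 1591.837ms=13/5b +122.449ms=1/5b
13) 1714.286ms=14/5b +122.449ms=1/5b
14) 1836.735ms=3b +612.245ms=1b
15) 2448.98ms=4b +612.245ms=1b
16) 3061.224ms=5b +306.122ms=1/2b
17) 3367.347ms=11/2b +153.061ms=1/4b
18) 3520.408ms=23/4b +153.061ms=1/4b
Σ=6b of 6 (98bpm 2/4) — PASS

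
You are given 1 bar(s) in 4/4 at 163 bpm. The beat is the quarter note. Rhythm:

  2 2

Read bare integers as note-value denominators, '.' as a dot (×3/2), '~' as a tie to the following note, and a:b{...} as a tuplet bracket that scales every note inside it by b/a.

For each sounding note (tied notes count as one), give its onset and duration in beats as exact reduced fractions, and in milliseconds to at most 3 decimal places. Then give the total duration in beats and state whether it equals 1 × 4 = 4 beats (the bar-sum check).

1) 0.0ms=0b +736.196ms=2b
2) 736.196ms=2b +736.196ms=2b
Σ=4b of 4 (163bpm 4/4) — PASS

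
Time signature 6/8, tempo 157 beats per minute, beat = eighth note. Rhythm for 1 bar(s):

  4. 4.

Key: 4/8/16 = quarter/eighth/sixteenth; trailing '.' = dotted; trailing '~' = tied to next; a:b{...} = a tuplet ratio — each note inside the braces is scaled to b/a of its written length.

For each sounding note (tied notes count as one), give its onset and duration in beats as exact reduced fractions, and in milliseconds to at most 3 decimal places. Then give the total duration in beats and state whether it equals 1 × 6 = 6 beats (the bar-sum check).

1) 0.0ms=0b +1146.497ms=3b
2) 1146.497ms=3b +1146.497ms=3b
Σ=6b of 6 (157bpm 6/8) — PASS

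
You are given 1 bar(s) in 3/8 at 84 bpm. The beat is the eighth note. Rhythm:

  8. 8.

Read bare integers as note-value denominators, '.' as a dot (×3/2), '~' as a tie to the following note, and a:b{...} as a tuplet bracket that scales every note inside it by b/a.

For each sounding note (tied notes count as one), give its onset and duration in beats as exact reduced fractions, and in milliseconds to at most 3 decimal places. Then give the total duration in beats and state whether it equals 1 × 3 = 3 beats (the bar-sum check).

1) 0.0ms=0b +1071.429ms=3/2b
2) 1071.429ms=3/2b +1071.429ms=3/2b
Σ=3b of 3 (84bpm 3/8) — PASS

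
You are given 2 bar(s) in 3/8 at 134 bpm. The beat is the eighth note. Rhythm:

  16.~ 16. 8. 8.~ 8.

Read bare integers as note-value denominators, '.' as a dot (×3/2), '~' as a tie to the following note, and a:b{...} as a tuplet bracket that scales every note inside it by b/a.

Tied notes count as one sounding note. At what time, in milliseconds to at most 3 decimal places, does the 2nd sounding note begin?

1. 0.0ms @ 0 + 671.642ms (3/2)
2. 671.642ms @ 3/2 + 671.642ms (3/2)
3. 1343.284ms @ 3 + 1343.284ms (3)

note 2 onset = 3/2b = 671.642ms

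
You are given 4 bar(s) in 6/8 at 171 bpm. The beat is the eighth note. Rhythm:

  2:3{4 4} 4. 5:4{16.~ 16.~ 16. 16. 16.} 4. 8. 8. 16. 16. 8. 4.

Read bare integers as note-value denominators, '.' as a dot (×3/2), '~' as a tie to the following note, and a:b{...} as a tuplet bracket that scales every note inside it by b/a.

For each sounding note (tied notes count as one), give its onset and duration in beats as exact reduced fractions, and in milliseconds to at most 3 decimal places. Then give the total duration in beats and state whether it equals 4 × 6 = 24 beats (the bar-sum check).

1) 0.0ms=0b +1052.632ms=3b
2) 1052.632ms=3b +1052.632ms=3b
3) 2105.263ms=6b +1052.632ms=3b
4) 3157.895ms=9b +631.579ms=9/5b
5) 3789.474ms=54/5b +210.526ms=3/5b
6) 4000.0ms=57/5b +210.526ms=3/5b
7) 4210.526ms=12b +1052.632ms=3b
8) 5263.158ms=15b +526.316ms=3/2b
9) 5789.474ms=33/2b +526.316ms=3/2b
10) 6315.789ms=18b +263.158ms=3/4b
11) 6578.947ms=75/4b +263.158ms=3/4b
12) 6842.105ms=39/2b +526.316ms=3/2b
13) 7368.421ms=21b +1052.632ms=3b
Σ=24b of 24 (171bpm 6/8) — PASS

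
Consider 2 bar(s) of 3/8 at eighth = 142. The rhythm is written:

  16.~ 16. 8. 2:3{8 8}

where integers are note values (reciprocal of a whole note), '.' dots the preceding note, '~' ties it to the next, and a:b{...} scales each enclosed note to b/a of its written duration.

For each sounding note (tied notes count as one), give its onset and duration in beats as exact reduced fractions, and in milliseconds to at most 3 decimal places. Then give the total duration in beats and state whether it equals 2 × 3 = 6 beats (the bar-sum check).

1) 0.0ms=0b +633.803ms=3/2b
2) 633.803ms=3/2b +633.803ms=3/2b
3) 1267.606ms=3b +633.803ms=3/2b
4) 1901.408ms=9/2b +633.803ms=3/2b
Σ=6b of 6 (142bpm 3/8) — PASS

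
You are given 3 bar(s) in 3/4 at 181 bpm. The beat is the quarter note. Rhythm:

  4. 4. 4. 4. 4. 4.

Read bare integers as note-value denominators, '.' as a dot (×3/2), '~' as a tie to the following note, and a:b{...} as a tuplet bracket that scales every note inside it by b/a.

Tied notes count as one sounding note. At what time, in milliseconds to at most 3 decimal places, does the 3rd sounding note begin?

note 3 onset = 3b = 994.475ms

1. 0.0ms @ 0 + 497.238ms (3/2)
2. 497.238ms @ 3/2 + 497.238ms (3/2)
3. 994.475ms @ 3 + 497.238ms (3/2)
4. 1491.713ms @ 9/2 + 497.238ms (3/2)
5. 1988.95ms @ 6 + 497.238ms (3/2)
6. 2486.188ms @ 15/2 + 497.238ms (3/2)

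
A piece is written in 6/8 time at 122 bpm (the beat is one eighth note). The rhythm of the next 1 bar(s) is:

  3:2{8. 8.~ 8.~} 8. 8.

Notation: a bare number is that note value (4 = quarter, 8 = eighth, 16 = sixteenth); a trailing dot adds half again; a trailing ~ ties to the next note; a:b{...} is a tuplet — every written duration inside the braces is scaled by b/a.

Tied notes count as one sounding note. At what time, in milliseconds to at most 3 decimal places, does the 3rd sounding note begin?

1. 0.0ms @ 0 + 491.803ms (1)
2. 491.803ms @ 1 + 1721.311ms (7/2)
3. 2213.115ms @ 9/2 + 737.705ms (3/2)

note 3 onset = 9/2b = 2213.115ms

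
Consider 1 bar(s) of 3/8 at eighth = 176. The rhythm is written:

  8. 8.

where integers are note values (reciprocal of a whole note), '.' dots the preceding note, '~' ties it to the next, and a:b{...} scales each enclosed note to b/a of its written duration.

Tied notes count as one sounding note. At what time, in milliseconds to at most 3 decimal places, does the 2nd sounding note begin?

note 2 onset = 3/2b = 511.364ms

1. 0.0ms @ 0 + 511.364ms (3/2)
2. 511.364ms @ 3/2 + 511.364ms (3/2)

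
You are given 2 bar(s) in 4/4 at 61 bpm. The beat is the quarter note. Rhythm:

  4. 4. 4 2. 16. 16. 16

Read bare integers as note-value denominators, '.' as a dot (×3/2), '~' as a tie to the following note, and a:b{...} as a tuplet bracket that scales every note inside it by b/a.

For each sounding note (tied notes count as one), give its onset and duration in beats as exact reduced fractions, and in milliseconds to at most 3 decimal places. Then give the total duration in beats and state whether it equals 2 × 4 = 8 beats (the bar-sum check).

1) 0.0ms=0b +1475.41ms=3/2b
2) 1475.41ms=3/2b +1475.41ms=3/2b
3) 2950.82ms=3b +983.607ms=1b
4) 3934.426ms=4b +2950.82ms=3b
5) 6885.246ms=7b +368.852ms=3/8b
6) 7254.098ms=59/8b +368.852ms=3/8b
7) 7622.951ms=31/4b +245.902ms=1/4b
Σ=8b of 8 (61bpm 4/4) — PASS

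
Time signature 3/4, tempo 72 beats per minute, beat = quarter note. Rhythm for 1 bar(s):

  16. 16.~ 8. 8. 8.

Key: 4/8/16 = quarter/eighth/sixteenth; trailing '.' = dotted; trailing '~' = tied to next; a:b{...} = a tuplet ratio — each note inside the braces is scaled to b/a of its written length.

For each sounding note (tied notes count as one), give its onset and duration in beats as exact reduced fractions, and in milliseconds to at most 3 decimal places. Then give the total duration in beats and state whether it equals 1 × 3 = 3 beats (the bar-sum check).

1) 0.0ms=0b +312.5ms=3/8b
2) 312.5ms=3/8b +937.5ms=9/8b
3) 1250.0ms=3/2b +625.0ms=3/4b
4) 1875.0ms=9/4b +625.0ms=3/4b
Σ=3b of 3 (72bpm 3/4) — PASS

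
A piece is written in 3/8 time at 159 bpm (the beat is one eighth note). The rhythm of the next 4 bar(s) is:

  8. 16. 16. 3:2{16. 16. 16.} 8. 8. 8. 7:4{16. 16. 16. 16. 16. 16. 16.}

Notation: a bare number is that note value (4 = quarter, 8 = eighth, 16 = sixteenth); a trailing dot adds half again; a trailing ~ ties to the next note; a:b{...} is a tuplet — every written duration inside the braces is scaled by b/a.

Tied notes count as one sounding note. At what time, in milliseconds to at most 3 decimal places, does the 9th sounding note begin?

1. 0.0ms @ 0 + 566.038ms (3/2)
2. 566.038ms @ 3/2 + 283.019ms (3/4)
3. 849.057ms @ 9/4 + 283.019ms (3/4)
4. 1132.075ms @ 3 + 188.679ms (1/2)
5. 1320.755ms @ 7/2 + 188.679ms (1/2)
6. 1509.434ms @ 4 + 188.679ms (1/2)
7. 1698.113ms @ 9/2 + 566.038ms (3/2)
8. 2264.151ms @ 6 + 566.038ms (3/2)
9. 2830.189ms @ 15/2 + 566.038ms (3/2)
10. 3396.226ms @ 9 + 161.725ms (3/7)
11. 3557.951ms @ 66/7 + 161.725ms (3/7)
12. 3719.677ms @ 69/7 + 161.725ms (3/7)
13. 3881.402ms @ 72/7 + 161.725ms (3/7)
14. 4043.127ms @ 75/7 + 161.725ms (3/7)
15. 4204.852ms @ 78/7 + 161.725ms (3/7)
16. 4366.577ms @ 81/7 + 161.725ms (3/7)

note 9 onset = 15/2b = 2830.189ms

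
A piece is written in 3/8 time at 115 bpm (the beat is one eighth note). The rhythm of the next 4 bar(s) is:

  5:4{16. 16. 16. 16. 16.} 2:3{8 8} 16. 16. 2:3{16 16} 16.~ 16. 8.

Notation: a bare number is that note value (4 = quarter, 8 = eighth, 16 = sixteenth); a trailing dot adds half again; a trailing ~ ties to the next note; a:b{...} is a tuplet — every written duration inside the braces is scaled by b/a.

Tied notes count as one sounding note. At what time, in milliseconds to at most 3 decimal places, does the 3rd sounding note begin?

1. 0.0ms @ 0 + 313.043ms (3/5)
2. 313.043ms @ 3/5 + 313.043ms (3/5)
3. 626.087ms @ 6/5 + 313.043ms (3/5)
4. 939.13ms @ 9/5 + 313.043ms (3/5)
5. 1252.174ms @ 12/5 + 313.043ms (3/5)
6. 1565.217ms @ 3 + 782.609ms (3/2)
7. 2347.826ms @ 9/2 + 782.609ms (3/2)
8. 3130.435ms @ 6 + 391.304ms (3/4)
9. 3521.739ms @ 27/4 + 391.304ms (3/4)
10. 3913.043ms @ 15/2 + 391.304ms (3/4)
11. 4304.348ms @ 33/4 + 391.304ms (3/4)
12. 4695.652ms @ 9 + 782.609ms (3/2)
13. 5478.261ms @ 21/2 + 782.609ms (3/2)

note 3 onset = 6/5b = 626.087ms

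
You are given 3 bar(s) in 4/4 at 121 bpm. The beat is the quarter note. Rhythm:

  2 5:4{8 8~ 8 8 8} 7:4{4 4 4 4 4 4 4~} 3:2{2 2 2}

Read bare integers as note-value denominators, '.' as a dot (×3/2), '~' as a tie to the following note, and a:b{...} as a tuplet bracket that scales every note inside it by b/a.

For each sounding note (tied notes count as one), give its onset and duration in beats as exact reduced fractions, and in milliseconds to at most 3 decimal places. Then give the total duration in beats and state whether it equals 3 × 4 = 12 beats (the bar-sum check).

1) 0.0ms=0b +991.736ms=2b
2) 991.736ms=2b +198.347ms=2/5b
3) 1190.083ms=12/5b +396.694ms=4/5b
4) 1586.777ms=16/5b +198.347ms=2/5b
5) 1785.124ms=18/5b +198.347ms=2/5b
6) 1983.471ms=4b +283.353ms=4/7b
7) 2266.824ms=32/7b +283.353ms=4/7b
8) 2550.177ms=36/7b +283.353ms=4/7b
9) 2833.53ms=40/7b +283.353ms=4/7b
10) 3116.883ms=44/7b +283.353ms=4/7b
11) 3400.236ms=48/7b +283.353ms=4/7b
12) 3683.589ms=52/7b +944.51ms=40/21b
13) 4628.099ms=28/3b +661.157ms=4/3b
14) 5289.256ms=32/3b +661.157ms=4/3b
Σ=12b of 12 (121bpm 4/4) — PASS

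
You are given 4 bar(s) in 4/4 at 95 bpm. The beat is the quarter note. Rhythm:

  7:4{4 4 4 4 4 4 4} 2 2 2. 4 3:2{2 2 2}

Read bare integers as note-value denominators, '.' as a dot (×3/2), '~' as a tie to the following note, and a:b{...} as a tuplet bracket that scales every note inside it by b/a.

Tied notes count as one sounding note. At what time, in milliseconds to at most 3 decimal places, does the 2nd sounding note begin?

note 2 onset = 4/7b = 360.902ms

1. 0.0ms @ 0 + 360.902ms (4/7)
2. 360.902ms @ 4/7 + 360.902ms (4/7)
3. 721.805ms @ 8/7 + 360.902ms (4/7)
4. 1082.707ms @ 12/7 + 360.902ms (4/7)
5. 1443.609ms @ 16/7 + 360.902ms (4/7)
6. 1804.511ms @ 20/7 + 360.902ms (4/7)
7. 2165.414ms @ 24/7 + 360.902ms (4/7)
8. 2526.316ms @ 4 + 1263.158ms (2)
9. 3789.474ms @ 6 + 1263.158ms (2)
10. 5052.632ms @ 8 + 1894.737ms (3)
11. 6947.368ms @ 11 + 631.579ms (1)
12. 7578.947ms @ 12 + 842.105ms (4/3)
13. 8421.053ms @ 40/3 + 842.105ms (4/3)
14. 9263.158ms @ 44/3 + 842.105ms (4/3)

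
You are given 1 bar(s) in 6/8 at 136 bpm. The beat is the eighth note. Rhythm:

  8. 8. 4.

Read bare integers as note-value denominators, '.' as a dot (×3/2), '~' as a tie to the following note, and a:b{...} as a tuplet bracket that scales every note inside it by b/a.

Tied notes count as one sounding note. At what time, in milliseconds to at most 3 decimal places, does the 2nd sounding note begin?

note 2 onset = 3/2b = 661.765ms

1. 0.0ms @ 0 + 661.765ms (3/2)
2. 661.765ms @ 3/2 + 661.765ms (3/2)
3. 1323.529ms @ 3 + 1323.529ms (3)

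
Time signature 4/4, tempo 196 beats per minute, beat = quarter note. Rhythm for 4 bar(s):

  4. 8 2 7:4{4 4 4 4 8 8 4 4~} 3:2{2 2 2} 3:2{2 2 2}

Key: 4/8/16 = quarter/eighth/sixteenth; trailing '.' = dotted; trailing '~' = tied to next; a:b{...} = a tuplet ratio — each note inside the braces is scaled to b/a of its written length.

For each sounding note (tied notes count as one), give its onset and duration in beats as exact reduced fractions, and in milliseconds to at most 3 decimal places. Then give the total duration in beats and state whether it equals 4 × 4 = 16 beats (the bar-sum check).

1) 0.0ms=0b +459.184ms=3/2b
2) 459.184ms=3/2b +153.061ms=1/2b
3) 612.245ms=2b +612.245ms=2b
4) 1224.49ms=4b +174.927ms=4/7b
5) 1399.417ms=32/7b +174.927ms=4/7b
6) 1574.344ms=36/7b +174.927ms=4/7b
7) 1749.271ms=40/7b +174.927ms=4/7b
8) 1924.198ms=44/7b +87.464ms=2/7b
9) 2011.662ms=46/7b +87.464ms=2/7b
10) 2099.125ms=48/7b +174.927ms=4/7b
11) 2274.052ms=52/7b +583.09ms=40/21b
12) 2857.143ms=28/3b +408.163ms=4/3b
13) 3265.306ms=32/3b +408.163ms=4/3b
14) 3673.469ms=12b +408.163ms=4/3b
15) 4081.633ms=40/3b +408.163ms=4/3b
16) 4489.796ms=44/3b +408.163ms=4/3b
Σ=16b of 16 (196bpm 4/4) — PASS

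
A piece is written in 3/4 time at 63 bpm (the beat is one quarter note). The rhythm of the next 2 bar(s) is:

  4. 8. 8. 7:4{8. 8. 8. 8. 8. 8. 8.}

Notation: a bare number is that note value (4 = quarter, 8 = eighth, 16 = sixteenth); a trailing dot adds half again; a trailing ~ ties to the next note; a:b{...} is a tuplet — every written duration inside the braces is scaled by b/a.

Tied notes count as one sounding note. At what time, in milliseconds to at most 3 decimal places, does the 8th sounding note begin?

1. 0.0ms @ 0 + 1428.571ms (3/2)
2. 1428.571ms @ 3/2 + 714.286ms (3/4)
3. 2142.857ms @ 9/4 + 714.286ms (3/4)
4. 2857.143ms @ 3 + 408.163ms (3/7)
5. 3265.306ms @ 24/7 + 408.163ms (3/7)
6. 3673.469ms @ 27/7 + 408.163ms (3/7)
7. 4081.633ms @ 30/7 + 408.163ms (3/7)
8. 4489.796ms @ 33/7 + 408.163ms (3/7)
9. 4897.959ms @ 36/7 + 408.163ms (3/7)
10. 5306.122ms @ 39/7 + 408.163ms (3/7)

note 8 onset = 33/7b = 4489.796ms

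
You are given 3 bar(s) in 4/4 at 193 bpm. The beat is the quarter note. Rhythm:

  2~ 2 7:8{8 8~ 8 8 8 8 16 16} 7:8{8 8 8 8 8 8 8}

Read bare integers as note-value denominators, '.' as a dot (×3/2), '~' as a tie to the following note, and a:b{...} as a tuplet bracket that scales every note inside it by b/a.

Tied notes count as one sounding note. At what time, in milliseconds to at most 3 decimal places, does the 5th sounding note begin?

1. 0.0ms @ 0 + 1243.523ms (4)
2. 1243.523ms @ 4 + 177.646ms (4/7)
3. 1421.17ms @ 32/7 + 355.292ms (8/7)
4. 1776.462ms @ 40/7 + 177.646ms (4/7)
5. 1954.108ms @ 44/7 + 177.646ms (4/7)
6. 2131.754ms @ 48/7 + 177.646ms (4/7)
7. 2309.4ms @ 52/7 + 88.823ms (2/7)
8. 2398.224ms @ 54/7 + 88.823ms (2/7)
9. 2487.047ms @ 8 + 177.646ms (4/7)
10. 2664.693ms @ 60/7 + 177.646ms (4/7)
11. 2842.339ms @ 64/7 + 177.646ms (4/7)
12. 3019.985ms @ 68/7 + 177.646ms (4/7)
13. 3197.631ms @ 72/7 + 177.646ms (4/7)
14. 3375.278ms @ 76/7 + 177.646ms (4/7)
15. 3552.924ms @ 80/7 + 177.646ms (4/7)

note 5 onset = 44/7b = 1954.108ms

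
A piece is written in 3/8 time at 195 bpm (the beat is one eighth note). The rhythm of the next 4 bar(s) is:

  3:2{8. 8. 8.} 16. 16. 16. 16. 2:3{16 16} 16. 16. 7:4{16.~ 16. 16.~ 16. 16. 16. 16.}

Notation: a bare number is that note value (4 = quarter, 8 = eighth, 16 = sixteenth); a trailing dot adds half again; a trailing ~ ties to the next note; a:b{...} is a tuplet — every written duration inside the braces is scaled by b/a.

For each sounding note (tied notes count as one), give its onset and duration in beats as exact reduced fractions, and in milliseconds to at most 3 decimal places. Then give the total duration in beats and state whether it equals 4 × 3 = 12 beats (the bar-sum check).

1) 0.0ms=0b +307.692ms=1b
2) 307.692ms=1b +307.692ms=1b
3) 615.385ms=2b +307.692ms=1b
4) 923.077ms=3b +230.769ms=3/4b
5) 1153.846ms=15/4b +230.769ms=3/4b
6) 1384.615ms=9/2b +230.769ms=3/4b
7) 1615.385ms=21/4b +230.769ms=3/4b
8) 1846.154ms=6b +230.769ms=3/4b
9) 2076.923ms=27/4b +230.769ms=3/4b
10) 2307.692ms=15/2b +230.769ms=3/4b
11) 2538.462ms=33/4b +230.769ms=3/4b
12) 2769.231ms=9b +263.736ms=6/7b
13) 3032.967ms=69/7b +263.736ms=6/7b
14) 3296.703ms=75/7b +131.868ms=3/7b
15) 3428.571ms=78/7b +131.868ms=3/7b
16) 3560.44ms=81/7b +131.868ms=3/7b
Σ=12b of 12 (195bpm 3/8) — PASS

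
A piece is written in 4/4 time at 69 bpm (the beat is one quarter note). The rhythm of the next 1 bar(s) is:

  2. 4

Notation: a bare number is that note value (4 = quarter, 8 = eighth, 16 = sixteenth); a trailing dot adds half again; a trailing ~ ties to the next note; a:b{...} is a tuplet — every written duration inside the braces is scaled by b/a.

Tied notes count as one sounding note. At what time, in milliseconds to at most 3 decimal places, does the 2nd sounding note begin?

note 2 onset = 3b = 2608.696ms

1. 0.0ms @ 0 + 2608.696ms (3)
2. 2608.696ms @ 3 + 869.565ms (1)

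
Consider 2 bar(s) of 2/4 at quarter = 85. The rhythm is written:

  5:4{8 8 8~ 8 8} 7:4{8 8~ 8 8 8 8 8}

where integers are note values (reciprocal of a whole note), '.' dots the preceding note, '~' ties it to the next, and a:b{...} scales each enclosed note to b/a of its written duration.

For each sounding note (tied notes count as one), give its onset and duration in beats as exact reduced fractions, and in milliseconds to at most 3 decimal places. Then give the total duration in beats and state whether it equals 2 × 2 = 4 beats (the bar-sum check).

1) 0.0ms=0b +282.353ms=2/5b
2) 282.353ms=2/5b +282.353ms=2/5b
3) 564.706ms=4/5b +564.706ms=4/5b
4) 1129.412ms=8/5b +282.353ms=2/5b
5) 1411.765ms=2b +201.681ms=2/7b
6) 1613.445ms=16/7b +403.361ms=4/7b
7) 2016.807ms=20/7b +201.681ms=2/7b
8) 2218.487ms=22/7b +201.681ms=2/7b
9) 2420.168ms=24/7b +201.681ms=2/7b
10) 2621.849ms=26/7b +201.681ms=2/7b
Σ=4b of 4 (85bpm 2/4) — PASS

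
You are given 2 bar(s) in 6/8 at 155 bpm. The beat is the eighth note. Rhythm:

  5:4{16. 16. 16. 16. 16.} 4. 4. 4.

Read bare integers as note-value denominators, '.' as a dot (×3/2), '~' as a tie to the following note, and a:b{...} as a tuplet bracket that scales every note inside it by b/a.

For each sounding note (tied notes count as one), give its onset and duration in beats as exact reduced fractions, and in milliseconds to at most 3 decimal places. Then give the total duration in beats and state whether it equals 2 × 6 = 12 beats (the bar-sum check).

1) 0.0ms=0b +232.258ms=3/5b
2) 232.258ms=3/5b +232.258ms=3/5b
3) 464.516ms=6/5b +232.258ms=3/5b
4) 696.774ms=9/5b +232.258ms=3/5b
5) 929.032ms=12/5b +232.258ms=3/5b
6) 1161.29ms=3b +1161.29ms=3b
7) 2322.581ms=6b +1161.29ms=3b
8) 3483.871ms=9b +1161.29ms=3b
Σ=12b of 12 (155bpm 6/8) — PASS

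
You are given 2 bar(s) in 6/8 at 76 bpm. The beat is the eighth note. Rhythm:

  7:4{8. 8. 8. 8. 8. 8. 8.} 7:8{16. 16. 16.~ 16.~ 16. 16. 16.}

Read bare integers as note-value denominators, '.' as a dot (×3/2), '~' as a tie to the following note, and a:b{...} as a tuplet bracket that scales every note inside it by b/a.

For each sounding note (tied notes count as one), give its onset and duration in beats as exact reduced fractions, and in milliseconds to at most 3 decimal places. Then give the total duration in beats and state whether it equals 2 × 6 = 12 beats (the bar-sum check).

1) 0.0ms=0b +676.692ms=6/7b
2) 676.692ms=6/7b +676.692ms=6/7b
3) 1353.383ms=12/7b +676.692ms=6/7b
4) 2030.075ms=18/7b +676.692ms=6/7b
5) 2706.767ms=24/7b +676.692ms=6/7b
6) 3383.459ms=30/7b +676.692ms=6/7b
7) 4060.15ms=36/7b +676.692ms=6/7b
8) 4736.842ms=6b +676.692ms=6/7b
9) 5413.534ms=48/7b +676.692ms=6/7b
10) 6090.226ms=54/7b +2030.075ms=18/7b
11) 8120.301ms=72/7b +676.692ms=6/7b
12) 8796.992ms=78/7b +676.692ms=6/7b
Σ=12b of 12 (76bpm 6/8) — PASS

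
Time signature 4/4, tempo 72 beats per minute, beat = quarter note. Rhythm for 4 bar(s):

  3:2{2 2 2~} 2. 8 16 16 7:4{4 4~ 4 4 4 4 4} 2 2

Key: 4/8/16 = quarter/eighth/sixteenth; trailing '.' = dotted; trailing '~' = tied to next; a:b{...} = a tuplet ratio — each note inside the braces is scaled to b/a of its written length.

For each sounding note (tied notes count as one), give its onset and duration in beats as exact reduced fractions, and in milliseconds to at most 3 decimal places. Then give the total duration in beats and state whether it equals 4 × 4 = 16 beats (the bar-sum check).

1) 0.0ms=0b +1111.111ms=4/3b
2) 1111.111ms=4/3b +1111.111ms=4/3b
3) 2222.222ms=8/3b +3611.111ms=13/3b
4) 5833.333ms=7b +416.667ms=1/2b
5) 6250.0ms=15/2b +208.333ms=1/4b
6) 6458.333ms=31/4b +208.333ms=1/4b
7) 6666.667ms=8b +476.19ms=4/7b
8) 7142.857ms=60/7b +952.381ms=8/7b
9) 8095.238ms=68/7b +476.19ms=4/7b
10) 8571.429ms=72/7b +476.19ms=4/7b
11) 9047.619ms=76/7b +476.19ms=4/7b
12) 9523.81ms=80/7b +476.19ms=4/7b
13) 10000.0ms=12b +1666.667ms=2b
14) 11666.667ms=14b +1666.667ms=2b
Σ=16b of 16 (72bpm 4/4) — PASS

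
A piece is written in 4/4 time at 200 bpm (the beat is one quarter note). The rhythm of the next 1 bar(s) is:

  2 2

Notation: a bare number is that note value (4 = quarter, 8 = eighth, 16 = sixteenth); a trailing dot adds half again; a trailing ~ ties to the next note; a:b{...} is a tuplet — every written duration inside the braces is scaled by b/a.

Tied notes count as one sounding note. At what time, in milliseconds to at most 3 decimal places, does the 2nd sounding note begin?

1. 0.0ms @ 0 + 600.0ms (2)
2. 600.0ms @ 2 + 600.0ms (2)

note 2 onset = 2b = 600.0ms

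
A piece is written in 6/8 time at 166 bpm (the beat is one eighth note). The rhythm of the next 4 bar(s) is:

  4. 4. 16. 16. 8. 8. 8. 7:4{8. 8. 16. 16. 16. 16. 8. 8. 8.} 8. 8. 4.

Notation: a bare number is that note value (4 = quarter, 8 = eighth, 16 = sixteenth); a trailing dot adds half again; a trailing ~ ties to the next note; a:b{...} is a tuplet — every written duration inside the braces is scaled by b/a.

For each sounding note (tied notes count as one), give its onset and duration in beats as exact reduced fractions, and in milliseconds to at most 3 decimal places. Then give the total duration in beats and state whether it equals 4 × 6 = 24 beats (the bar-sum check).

1) 0.0ms=0b +1084.337ms=3b
2) 1084.337ms=3b +1084.337ms=3b
3) 2168.675ms=6b +271.084ms=3/4b
4) 2439.759ms=27/4b +271.084ms=3/4b
5) 2710.843ms=15/2b +542.169ms=3/2b
6) 3253.012ms=9b +542.169ms=3/2b
7) 3795.181ms=21/2b +542.169ms=3/2b
8) 4337.349ms=12b +309.811ms=6/7b
9) 4647.16ms=90/7b +309.811ms=6/7b
10) 4956.971ms=96/7b +154.905ms=3/7b
11) 5111.876ms=99/7b +154.905ms=3/7b
12) 5266.781ms=102/7b +154.905ms=3/7b
13) 5421.687ms=15b +154.905ms=3/7b
14) 5576.592ms=108/7b +309.811ms=6/7b
15) 5886.403ms=114/7b +309.811ms=6/7b
16) 6196.213ms=120/7b +309.811ms=6/7b
17) 6506.024ms=18b +542.169ms=3/2b
18) 7048.193ms=39/2b +542.169ms=3/2b
19) 7590.361ms=21b +1084.337ms=3b
Σ=24b of 24 (166bpm 6/8) — PASS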